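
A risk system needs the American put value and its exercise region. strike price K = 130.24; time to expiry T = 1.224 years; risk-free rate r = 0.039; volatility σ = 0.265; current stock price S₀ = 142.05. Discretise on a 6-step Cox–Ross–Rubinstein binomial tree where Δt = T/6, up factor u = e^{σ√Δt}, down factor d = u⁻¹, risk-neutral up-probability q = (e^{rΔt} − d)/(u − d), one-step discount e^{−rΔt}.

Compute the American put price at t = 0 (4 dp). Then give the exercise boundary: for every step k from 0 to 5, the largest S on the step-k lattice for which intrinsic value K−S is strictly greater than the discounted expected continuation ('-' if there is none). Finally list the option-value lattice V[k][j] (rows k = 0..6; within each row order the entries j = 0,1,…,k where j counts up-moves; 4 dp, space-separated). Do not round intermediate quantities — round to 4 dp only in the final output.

params: Δt=0.20400 u=1.12715 d=0.88719 q=0.50340 e^(-rΔt)=0.99208
t_6 payoffs: 60.9685 42.2331 18.4304 0.0000 0.0000 0.0000 0.0000
t_5: node(5,0) S=78.0793 payoff=52.1607 vs cont=51.1286 → 52.1607 [stop]  node(5,1) S=99.1969 payoff=31.0431 vs cont=30.0110 → 31.0431 [stop]  node(5,2) S=126.0260 payoff=4.2140 vs cont=9.0800 → 9.0800 [wait]  node(5,3) S=160.1114 payoff=0.0000 vs cont=0.0000 → 0.0000 [wait]  node(5,4) S=203.4157 payoff=0.0000 vs cont=0.0000 → 0.0000 [wait]  node(5,5) S=258.4322 payoff=0.0000 vs cont=0.0000 → 0.0000 [wait]  ⇒ S*(5)=99.1969
t_4: node(4,0) S=88.0069 payoff=42.2331 vs cont=41.2010 → 42.2331 [stop]  node(4,1) S=111.8096 payoff=18.4304 vs cont=19.8285 → 19.8285 [wait]  node(4,2) S=142.0500 payoff=0.0000 vs cont=4.4734 → 4.4734 [wait]  node(4,3) S=180.4693 payoff=0.0000 vs cont=0.0000 → 0.0000 [wait]  node(4,4) S=229.2797 payoff=0.0000 vs cont=0.0000 → 0.0000 [wait]  ⇒ S*(4)=88.0069
t_3: node(3,0) S=99.1969 payoff=31.0431 vs cont=30.7092 → 31.0431 [stop]  node(3,1) S=126.0260 payoff=4.2140 vs cont=12.0028 → 12.0028 [wait]  node(3,2) S=160.1114 payoff=0.0000 vs cont=2.2039 → 2.2039 [wait]  node(3,3) S=203.4157 payoff=0.0000 vs cont=0.0000 → 0.0000 [wait]  ⇒ S*(3)=99.1969
t_2: node(2,0) S=111.8096 payoff=18.4304 vs cont=21.2882 → 21.2882 [wait]  node(2,1) S=142.0500 payoff=0.0000 vs cont=7.0140 → 7.0140 [wait]  node(2,2) S=180.4693 payoff=0.0000 vs cont=1.0858 → 1.0858 [wait]  ⇒ S*(2)=-
t_1: node(1,0) S=126.0260 payoff=4.2140 vs cont=13.9908 → 13.9908 [wait]  node(1,1) S=160.1114 payoff=0.0000 vs cont=3.9978 → 3.9978 [wait]  ⇒ S*(1)=-
t_0: node(0,0) S=142.0500 payoff=0.0000 vs cont=8.8893 → 8.8893 [wait]  ⇒ S*(0)=-

price = 8.8893
boundary = - - - 99.1969 88.0069 99.1969
tree:
8.8893
13.9908 3.9978
21.2882 7.0140 1.0858
31.0431 12.0028 2.2039 0.0000
42.2331 19.8285 4.4734 0.0000 0.0000
52.1607 31.0431 9.0800 0.0000 0.0000 0.0000
60.9685 42.2331 18.4304 0.0000 0.0000 0.0000 0.0000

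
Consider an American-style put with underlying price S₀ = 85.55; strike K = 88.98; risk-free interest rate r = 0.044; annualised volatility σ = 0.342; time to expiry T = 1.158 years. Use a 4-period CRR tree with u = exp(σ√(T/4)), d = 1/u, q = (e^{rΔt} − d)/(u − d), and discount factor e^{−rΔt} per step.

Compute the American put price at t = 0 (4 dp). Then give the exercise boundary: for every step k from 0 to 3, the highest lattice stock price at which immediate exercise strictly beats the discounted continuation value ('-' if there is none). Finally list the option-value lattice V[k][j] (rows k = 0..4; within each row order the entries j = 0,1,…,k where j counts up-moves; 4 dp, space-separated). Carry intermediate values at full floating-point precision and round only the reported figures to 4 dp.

Δt=0.28950, u=1.20203, d=0.83192, q=0.48876, disc=e^(-rΔt)=0.98734
k=4 terminal: V=max(K-S,0) → 48.0016 29.7710 3.4300 0.0000 0.0000
k=3: j=0 S=49.2574 intr=39.7226 cont=38.5964 V=39.7226[EX]; j=1 S=71.1711 intr=17.8089 cont=16.6826 V=17.8089[EX]; j=2 S=102.8339 intr=0.0000 cont=1.7313 V=1.7313[hold]; j=3 S=148.5828 intr=0.0000 cont=0.0000 V=0.0000[hold]  S*(3)=71.1711
k=2: j=0 S=59.2090 intr=29.7710 cont=28.6448 V=29.7710[EX]; j=1 S=85.5500 intr=3.4300 cont=9.8248 V=9.8248[hold]; j=2 S=123.6096 intr=0.0000 cont=0.8739 V=0.8739[hold]  S*(2)=59.2090
k=1: j=0 S=71.1711 intr=17.8089 cont=19.7686 V=19.7686[hold]; j=1 S=102.8339 intr=0.0000 cont=5.3810 V=5.3810[hold]  S*(1)=-
k=0: j=0 S=85.5500 intr=3.4300 cont=12.5753 V=12.5753[hold]  S*(0)=-

price = 12.5753
boundary = - - 59.2090 71.1711
tree:
12.5753
19.7686 5.3810
29.7710 9.8248 0.8739
39.7226 17.8089 1.7313 0.0000
48.0016 29.7710 3.4300 0.0000 0.0000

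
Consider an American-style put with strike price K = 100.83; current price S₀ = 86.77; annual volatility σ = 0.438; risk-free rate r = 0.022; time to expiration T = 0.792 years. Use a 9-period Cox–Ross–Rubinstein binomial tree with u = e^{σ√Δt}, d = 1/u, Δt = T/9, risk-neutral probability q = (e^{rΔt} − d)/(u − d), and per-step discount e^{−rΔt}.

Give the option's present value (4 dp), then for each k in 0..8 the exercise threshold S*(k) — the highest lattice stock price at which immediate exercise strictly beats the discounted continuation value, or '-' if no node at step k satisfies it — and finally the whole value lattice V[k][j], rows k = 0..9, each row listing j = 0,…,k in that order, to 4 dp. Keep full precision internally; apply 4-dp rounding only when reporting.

price = 21.5148
boundary = - - - 58.7602 51.6006 58.7602 66.9133 76.1975 86.7700
tree:
21.5148
27.7407 14.7212
34.7140 20.1465 8.7848
42.0698 26.7256 12.9570 4.2091
49.2294 34.2086 18.5640 6.8126 1.3487
55.5166 42.0698 25.6595 10.7974 2.4362 0.1523
61.0378 49.2294 33.9167 16.6377 4.3863 0.2907 0.0000
65.8863 55.5166 42.0698 24.6325 7.8692 0.5548 0.0000 0.0000
70.1440 61.0378 49.2294 33.9167 14.0600 1.0588 0.0000 0.0000 0.0000
73.8829 65.8863 55.5166 42.0698 24.6325 2.0206 0.0000 0.0000 0.0000 0.0000

Δt=0.08800, u=1.13875, d=0.87816, q=0.47500, disc=e^(-rΔt)=0.99807
k=9 terminal: V=max(K-S,0) → 73.8829 65.8863 55.5166 42.0698 24.6325 2.0206 0.0000 0.0000 0.0000 0.0000
k=8: j=0 S=30.6860 intr=70.1440 cont=69.9490 V=70.1440[EX]; j=1 S=39.7922 intr=61.0378 cont=60.8428 V=61.0378[EX]; j=2 S=51.6006 intr=49.2294 cont=49.0344 V=49.2294[EX]; j=3 S=66.9133 intr=33.9167 cont=33.7217 V=33.9167[EX]; j=4 S=86.7700 intr=14.0600 cont=13.8650 V=14.0600[EX]; j=5 S=112.5193 intr=0.0000 cont=1.0588 V=1.0588[hold]; j=6 S=145.9097 intr=0.0000 cont=0.0000 V=0.0000[hold]; j=7 S=189.2089 intr=0.0000 cont=0.0000 V=0.0000[hold]; j=8 S=245.3573 intr=0.0000 cont=0.0000 V=0.0000[hold]  S*(8)=86.7700
k=7: j=0 S=34.9437 intr=65.8863 cont=65.6913 V=65.8863[EX]; j=1 S=45.3134 intr=55.5166 cont=55.3216 V=55.5166[EX]; j=2 S=58.7602 intr=42.0698 cont=41.8747 V=42.0698[EX]; j=3 S=76.1975 intr=24.6325 cont=24.4374 V=24.6325[EX]; j=4 S=98.8094 intr=2.0206 cont=7.8692 V=7.8692[hold]; j=5 S=128.1314 intr=0.0000 cont=0.5548 V=0.5548[hold]; j=6 S=166.1548 intr=0.0000 cont=0.0000 V=0.0000[hold]; j=7 S=215.4618 intr=0.0000 cont=0.0000 V=0.0000[hold]  S*(7)=76.1975
k=6: j=0 S=39.7922 intr=61.0378 cont=60.8428 V=61.0378[EX]; j=1 S=51.6006 intr=49.2294 cont=49.0344 V=49.2294[EX]; j=2 S=66.9133 intr=33.9167 cont=33.7217 V=33.9167[EX]; j=3 S=86.7700 intr=14.0600 cont=16.6377 V=16.6377[hold]; j=4 S=112.5193 intr=0.0000 cont=4.3863 V=4.3863[hold]; j=5 S=145.9097 intr=0.0000 cont=0.2907 V=0.2907[hold]; j=6 S=189.2089 intr=0.0000 cont=0.0000 V=0.0000[hold]  S*(6)=66.9133
k=5: j=0 S=45.3134 intr=55.5166 cont=55.3216 V=55.5166[EX]; j=1 S=58.7602 intr=42.0698 cont=41.8747 V=42.0698[EX]; j=2 S=76.1975 intr=24.6325 cont=25.6595 V=25.6595[hold]; j=3 S=98.8094 intr=2.0206 cont=10.7974 V=10.7974[hold]; j=4 S=128.1314 intr=0.0000 cont=2.4362 V=2.4362[hold]; j=5 S=166.1548 intr=0.0000 cont=0.1523 V=0.1523[hold]  S*(5)=58.7602
k=4: j=0 S=51.6006 intr=49.2294 cont=49.0344 V=49.2294[EX]; j=1 S=66.9133 intr=33.9167 cont=34.2086 V=34.2086[hold]; j=2 S=86.7700 intr=14.0600 cont=18.5640 V=18.5640[hold]; j=3 S=112.5193 intr=0.0000 cont=6.8126 V=6.8126[hold]; j=4 S=145.9097 intr=0.0000 cont=1.3487 V=1.3487[hold]  S*(4)=51.6006
k=3: j=0 S=58.7602 intr=42.0698 cont=42.0131 V=42.0698[EX]; j=1 S=76.1975 intr=24.6325 cont=26.7256 V=26.7256[hold]; j=2 S=98.8094 intr=2.0206 cont=12.9570 V=12.9570[hold]; j=3 S=128.1314 intr=0.0000 cont=4.2091 V=4.2091[hold]  S*(3)=58.7602
k=2: j=0 S=66.9133 intr=33.9167 cont=34.7140 V=34.7140[hold]; j=1 S=86.7700 intr=14.0600 cont=20.1465 V=20.1465[hold]; j=2 S=112.5193 intr=0.0000 cont=8.7848 V=8.7848[hold]  S*(2)=-
k=1: j=0 S=76.1975 intr=24.6325 cont=27.7407 V=27.7407[hold]; j=1 S=98.8094 intr=2.0206 cont=14.7212 V=14.7212[hold]  S*(1)=-
k=0: j=0 S=86.7700 intr=14.0600 cont=21.5148 V=21.5148[hold]  S*(0)=-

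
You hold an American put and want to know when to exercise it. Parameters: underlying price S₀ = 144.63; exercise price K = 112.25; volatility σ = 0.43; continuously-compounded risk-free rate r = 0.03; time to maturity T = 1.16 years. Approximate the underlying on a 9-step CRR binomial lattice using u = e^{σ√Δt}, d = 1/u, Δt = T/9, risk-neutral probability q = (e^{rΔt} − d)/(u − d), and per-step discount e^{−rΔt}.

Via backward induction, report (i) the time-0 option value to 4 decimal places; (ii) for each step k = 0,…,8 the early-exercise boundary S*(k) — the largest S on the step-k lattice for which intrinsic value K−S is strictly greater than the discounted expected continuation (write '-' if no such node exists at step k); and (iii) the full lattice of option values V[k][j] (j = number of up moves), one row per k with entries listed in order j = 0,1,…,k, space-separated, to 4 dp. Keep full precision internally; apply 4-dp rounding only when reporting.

params: Δt=0.12889 u=1.16693 d=0.85695 q=0.47398 e^(-rΔt)=0.99614
t_9 payoffs: 76.2036 63.1649 45.4098 21.2322 0.0000 0.0000 0.0000 0.0000 0.0000 0.0000
t_8: node(8,0) S=42.0635 payoff=70.1865 vs cont=69.7533 → 70.1865 [stop]  node(8,1) S=57.2788 payoff=54.9712 vs cont=54.5380 → 54.9712 [stop]  node(8,2) S=77.9977 payoff=34.2523 vs cont=33.8191 → 34.2523 [stop]  node(8,3) S=106.2112 payoff=6.0388 vs cont=11.1255 → 11.1255 [wait]  node(8,4) S=144.6300 payoff=0.0000 vs cont=0.0000 → 0.0000 [wait]  node(8,5) S=196.9457 payoff=0.0000 vs cont=0.0000 → 0.0000 [wait]  node(8,6) S=268.1852 payoff=0.0000 vs cont=0.0000 → 0.0000 [wait]  node(8,7) S=365.1934 payoff=0.0000 vs cont=0.0000 → 0.0000 [wait]  node(8,8) S=497.2916 payoff=0.0000 vs cont=0.0000 → 0.0000 [wait]  ⇒ S*(8)=77.9977
t_7: node(7,0) S=49.0851 payoff=63.1649 vs cont=62.7317 → 63.1649 [stop]  node(7,1) S=66.8402 payoff=45.4098 vs cont=44.9766 → 45.4098 [stop]  node(7,2) S=91.0178 payoff=21.2322 vs cont=23.2007 → 23.2007 [wait]  node(7,3) S=123.9408 payoff=0.0000 vs cont=5.8296 → 5.8296 [wait]  node(7,4) S=168.7728 payoff=0.0000 vs cont=0.0000 → 0.0000 [wait]  node(7,5) S=229.8215 payoff=0.0000 vs cont=0.0000 → 0.0000 [wait]  node(7,6) S=312.9528 payoff=0.0000 vs cont=0.0000 → 0.0000 [wait]  node(7,7) S=426.1544 payoff=0.0000 vs cont=0.0000 → 0.0000 [wait]  ⇒ S*(7)=66.8402
t_6: node(6,0) S=57.2788 payoff=54.9712 vs cont=54.5380 → 54.9712 [stop]  node(6,1) S=77.9977 payoff=34.2523 vs cont=34.7485 → 34.7485 [wait]  node(6,2) S=106.2112 payoff=6.0388 vs cont=14.9094 → 14.9094 [wait]  node(6,3) S=144.6300 payoff=0.0000 vs cont=3.0547 → 3.0547 [wait]  node(6,4) S=196.9457 payoff=0.0000 vs cont=0.0000 → 0.0000 [wait]  node(6,5) S=268.1852 payoff=0.0000 vs cont=0.0000 → 0.0000 [wait]  node(6,6) S=365.1934 payoff=0.0000 vs cont=0.0000 → 0.0000 [wait]  ⇒ S*(6)=57.2788
t_5: node(5,0) S=66.8402 payoff=45.4098 vs cont=45.2109 → 45.4098 [stop]  node(5,1) S=91.0178 payoff=21.2322 vs cont=25.2473 → 25.2473 [wait]  node(5,2) S=123.9408 payoff=0.0000 vs cont=9.2546 → 9.2546 [wait]  node(5,3) S=168.7728 payoff=0.0000 vs cont=1.6006 → 1.6006 [wait]  node(5,4) S=229.8215 payoff=0.0000 vs cont=0.0000 → 0.0000 [wait]  node(5,5) S=312.9528 payoff=0.0000 vs cont=0.0000 → 0.0000 [wait]  ⇒ S*(5)=66.8402
t_4: node(4,0) S=77.9977 payoff=34.2523 vs cont=35.7148 → 35.7148 [wait]  node(4,1) S=106.2112 payoff=6.0388 vs cont=17.5989 → 17.5989 [wait]  node(4,2) S=144.6300 payoff=0.0000 vs cont=5.6050 → 5.6050 [wait]  node(4,3) S=196.9457 payoff=0.0000 vs cont=0.8387 → 0.8387 [wait]  node(4,4) S=268.1852 payoff=0.0000 vs cont=0.0000 → 0.0000 [wait]  ⇒ S*(4)=-
t_3: node(3,0) S=91.0178 payoff=21.2322 vs cont=27.0235 → 27.0235 [wait]  node(3,1) S=123.9408 payoff=0.0000 vs cont=11.8681 → 11.8681 [wait]  node(3,2) S=168.7728 payoff=0.0000 vs cont=3.3330 → 3.3330 [wait]  node(3,3) S=229.8215 payoff=0.0000 vs cont=0.4395 → 0.4395 [wait]  ⇒ S*(3)=-
t_2: node(2,0) S=106.2112 payoff=6.0388 vs cont=19.7635 → 19.7635 [wait]  node(2,1) S=144.6300 payoff=0.0000 vs cont=7.7924 → 7.7924 [wait]  node(2,2) S=196.9457 payoff=0.0000 vs cont=1.9539 → 1.9539 [wait]  ⇒ S*(2)=-
t_1: node(1,0) S=123.9408 payoff=0.0000 vs cont=14.0351 → 14.0351 [wait]  node(1,1) S=168.7728 payoff=0.0000 vs cont=5.0057 → 5.0057 [wait]  ⇒ S*(1)=-
t_0: node(0,0) S=144.6300 payoff=0.0000 vs cont=9.7177 → 9.7177 [wait]  ⇒ S*(0)=-

price = 9.7177
boundary = - - - - - 66.8402 57.2788 66.8402 77.9977
tree:
9.7177
14.0351 5.0057
19.7635 7.7924 1.9539
27.0235 11.8681 3.3330 0.4395
35.7148 17.5989 5.6050 0.8387 0.0000
45.4098 25.2473 9.2546 1.6006 0.0000 0.0000
54.9712 34.7485 14.9094 3.0547 0.0000 0.0000 0.0000
63.1649 45.4098 23.2007 5.8296 0.0000 0.0000 0.0000 0.0000
70.1865 54.9712 34.2523 11.1255 0.0000 0.0000 0.0000 0.0000 0.0000
76.2036 63.1649 45.4098 21.2322 0.0000 0.0000 0.0000 0.0000 0.0000 0.0000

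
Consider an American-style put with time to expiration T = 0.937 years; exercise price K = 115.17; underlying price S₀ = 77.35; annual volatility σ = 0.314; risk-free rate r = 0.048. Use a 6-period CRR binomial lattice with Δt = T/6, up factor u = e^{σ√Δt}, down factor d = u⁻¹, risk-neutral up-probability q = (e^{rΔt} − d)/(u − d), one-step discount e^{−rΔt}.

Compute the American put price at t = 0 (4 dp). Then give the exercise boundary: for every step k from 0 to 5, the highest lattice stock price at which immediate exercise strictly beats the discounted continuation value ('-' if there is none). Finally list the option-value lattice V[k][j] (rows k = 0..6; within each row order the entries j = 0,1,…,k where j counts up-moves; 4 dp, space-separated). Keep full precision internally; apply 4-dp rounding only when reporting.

price = 37.8200
boundary = 77.3500 68.3235 77.3500 87.5690 77.3500 87.5690
tree:
37.8200
46.8465 28.2320
54.8196 37.8200 19.0409
61.8623 46.8465 27.6010 10.7424
68.0831 54.8196 37.8200 17.6661 3.9601
73.5779 61.8623 46.8465 27.6010 7.9679 0.0000
78.4316 68.0831 54.8196 37.8200 16.0320 0.0000 0.0000

Δt=0.15617, u=1.13211, d=0.88330, q=0.49926, disc=e^(-rΔt)=0.99253
k=6 terminal: V=max(K-S,0) → 78.4316 68.0831 54.8196 37.8200 16.0320 0.0000 0.0000
k=5: j=0 S=41.5921 intr=73.5779 cont=72.7179 V=73.5779[EX]; j=1 S=53.3077 intr=61.8623 cont=61.0022 V=61.8623[EX]; j=2 S=68.3235 intr=46.8465 cont=45.9864 V=46.8465[EX]; j=3 S=87.5690 intr=27.6010 cont=26.7409 V=27.6010[EX]; j=4 S=112.2355 intr=2.9345 cont=7.9679 V=7.9679[hold]; j=5 S=143.8501 intr=0.0000 cont=0.0000 V=0.0000[hold]  S*(5)=87.5690
k=4: j=0 S=47.0869 intr=68.0831 cont=67.2230 V=68.0831[EX]; j=1 S=60.3504 intr=54.8196 cont=53.9595 V=54.8196[EX]; j=2 S=77.3500 intr=37.8200 cont=36.9599 V=37.8200[EX]; j=3 S=99.1380 intr=16.0320 cont=17.6661 V=17.6661[hold]; j=4 S=127.0633 intr=0.0000 cont=3.9601 V=3.9601[hold]  S*(4)=77.3500
k=3: j=0 S=53.3077 intr=61.8623 cont=61.0022 V=61.8623[EX]; j=1 S=68.3235 intr=46.8465 cont=45.9864 V=46.8465[EX]; j=2 S=87.5690 intr=27.6010 cont=27.5507 V=27.6010[EX]; j=3 S=112.2355 intr=2.9345 cont=10.7424 V=10.7424[hold]  S*(3)=87.5690
k=2: j=0 S=60.3504 intr=54.8196 cont=53.9595 V=54.8196[EX]; j=1 S=77.3500 intr=37.8200 cont=36.9599 V=37.8200[EX]; j=2 S=99.1380 intr=16.0320 cont=19.0409 V=19.0409[hold]  S*(2)=77.3500
k=1: j=0 S=68.3235 intr=46.8465 cont=45.9864 V=46.8465[EX]; j=1 S=87.5690 intr=27.6010 cont=28.2320 V=28.2320[hold]  S*(1)=68.3235
k=0: j=0 S=77.3500 intr=37.8200 cont=37.2726 V=37.8200[EX]  S*(0)=77.3500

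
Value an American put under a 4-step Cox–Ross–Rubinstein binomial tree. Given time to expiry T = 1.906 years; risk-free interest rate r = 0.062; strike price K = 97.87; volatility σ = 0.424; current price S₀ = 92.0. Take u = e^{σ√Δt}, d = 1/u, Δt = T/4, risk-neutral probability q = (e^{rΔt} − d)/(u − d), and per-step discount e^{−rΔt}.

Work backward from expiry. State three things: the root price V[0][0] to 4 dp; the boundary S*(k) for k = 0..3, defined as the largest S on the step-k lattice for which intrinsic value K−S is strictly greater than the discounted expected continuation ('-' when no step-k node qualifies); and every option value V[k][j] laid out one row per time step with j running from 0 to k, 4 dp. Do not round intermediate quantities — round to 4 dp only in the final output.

price = 19.9260
boundary = - - 51.2350 68.6558
tree:
19.9260
31.1533 8.9079
46.6350 16.1908 1.5086
59.6354 29.2142 2.9758 0.0000
69.3371 46.6350 5.8700 0.0000 0.0000

params: Δt=0.47650 u=1.34002 d=0.74626 q=0.47785 e^(-rΔt)=0.97089
t_4 payoffs: 69.3371 46.6350 5.8700 0.0000 0.0000
t_3: node(3,0) S=38.2346 payoff=59.6354 vs cont=56.7864 → 59.6354 [stop]  node(3,1) S=68.6558 payoff=29.2142 vs cont=26.3651 → 29.2142 [stop]  node(3,2) S=123.2816 payoff=0.0000 vs cont=2.9758 → 2.9758 [wait]  node(3,3) S=221.3704 payoff=0.0000 vs cont=0.0000 → 0.0000 [wait]  ⇒ S*(3)=68.6558
t_2: node(2,0) S=51.2350 payoff=46.6350 vs cont=43.7859 → 46.6350 [stop]  node(2,1) S=92.0000 payoff=5.8700 vs cont=16.1908 → 16.1908 [wait]  node(2,2) S=165.1996 payoff=0.0000 vs cont=1.5086 → 1.5086 [wait]  ⇒ S*(2)=51.2350
t_1: node(1,0) S=68.6558 payoff=29.2142 vs cont=31.1533 → 31.1533 [wait]  node(1,1) S=123.2816 payoff=0.0000 vs cont=8.9079 → 8.9079 [wait]  ⇒ S*(1)=-
t_0: node(0,0) S=92.0000 payoff=5.8700 vs cont=19.9260 → 19.9260 [wait]  ⇒ S*(0)=-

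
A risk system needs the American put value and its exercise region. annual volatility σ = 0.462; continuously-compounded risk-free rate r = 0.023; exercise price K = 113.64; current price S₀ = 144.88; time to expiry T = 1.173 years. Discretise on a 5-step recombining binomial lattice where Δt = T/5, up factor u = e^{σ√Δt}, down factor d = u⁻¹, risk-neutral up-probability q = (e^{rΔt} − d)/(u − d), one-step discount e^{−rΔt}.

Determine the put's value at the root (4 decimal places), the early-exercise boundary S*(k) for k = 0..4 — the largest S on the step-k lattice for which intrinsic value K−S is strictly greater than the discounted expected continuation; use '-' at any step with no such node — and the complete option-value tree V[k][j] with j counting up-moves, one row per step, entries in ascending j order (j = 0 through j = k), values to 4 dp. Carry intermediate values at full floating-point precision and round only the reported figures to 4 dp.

price = 10.8750
boundary = - - - 74.0388 59.1938
tree:
10.8750
17.2667 3.3872
26.6722 6.2634 0.0000
39.6012 11.5818 0.0000 0.0000
54.4462 21.4162 0.0000 0.0000 0.0000
66.3147 39.6012 0.0000 0.0000 0.0000 0.0000

Δt=0.23460  u=1.25079  d=0.79950  q=0.45628  discount=0.99462
step 5 (expiry): payoffs max(K−S,0) = 66.3147 39.6012 0.0000 0.0000 0.0000 0.0000
step 4: (k=4,j=0): S=59.1938, (K−S)⁺=54.4462, hold=53.8346 ⇒ V=54.4462 exercise | (k=4,j=1): S=92.6067, (K−S)⁺=21.0333, hold=21.4162 ⇒ V=21.4162 continue | (k=4,j=2): S=144.8800, (K−S)⁺=0.0000, hold=0.0000 ⇒ V=0.0000 continue | (k=4,j=3): S=226.6598, (K−S)⁺=0.0000, hold=0.0000 ⇒ V=0.0000 continue | (k=4,j=4): S=354.6014, (K−S)⁺=0.0000, hold=0.0000 ⇒ V=0.0000 continue  boundary S*=59.1938
step 3: (k=3,j=0): S=74.0388, (K−S)⁺=39.6012, hold=39.1634 ⇒ V=39.6012 exercise | (k=3,j=1): S=115.8312, (K−S)⁺=0.0000, hold=11.5818 ⇒ V=11.5818 continue | (k=3,j=2): S=181.2139, (K−S)⁺=0.0000, hold=0.0000 ⇒ V=0.0000 continue | (k=3,j=3): S=283.5029, (K−S)⁺=0.0000, hold=0.0000 ⇒ V=0.0000 continue  boundary S*=74.0388
step 2: (k=2,j=0): S=92.6067, (K−S)⁺=21.0333, hold=26.6722 ⇒ V=26.6722 continue | (k=2,j=1): S=144.8800, (K−S)⁺=0.0000, hold=6.2634 ⇒ V=6.2634 continue | (k=2,j=2): S=226.6598, (K−S)⁺=0.0000, hold=0.0000 ⇒ V=0.0000 continue  boundary S*=-
step 1: (k=1,j=0): S=115.8312, (K−S)⁺=0.0000, hold=17.2667 ⇒ V=17.2667 continue | (k=1,j=1): S=181.2139, (K−S)⁺=0.0000, hold=3.3872 ⇒ V=3.3872 continue  boundary S*=-
step 0: (k=0,j=0): S=144.8800, (K−S)⁺=0.0000, hold=10.8750 ⇒ V=10.8750 continue  boundary S*=-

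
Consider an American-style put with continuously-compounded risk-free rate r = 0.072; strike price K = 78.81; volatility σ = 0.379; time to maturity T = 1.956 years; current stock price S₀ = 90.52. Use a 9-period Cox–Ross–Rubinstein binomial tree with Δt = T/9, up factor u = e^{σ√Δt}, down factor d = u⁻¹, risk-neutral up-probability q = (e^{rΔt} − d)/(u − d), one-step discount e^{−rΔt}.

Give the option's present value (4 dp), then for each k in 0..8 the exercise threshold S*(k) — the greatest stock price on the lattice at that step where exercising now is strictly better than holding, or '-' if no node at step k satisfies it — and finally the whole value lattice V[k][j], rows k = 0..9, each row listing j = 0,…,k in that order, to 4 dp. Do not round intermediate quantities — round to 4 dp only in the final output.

Δt=0.21733  u=1.19326  d=0.83804  q=0.50034  discount=0.98447
step 9 (expiry): payoffs max(K−S,0) = 60.3539 52.5311 41.3924 25.5326 2.9504 0.0000 0.0000 0.0000 0.0000 0.0000
step 8: (k=8,j=0): S=22.0229, (K−S)⁺=56.7871, hold=55.5635 ⇒ V=56.7871 exercise | (k=8,j=1): S=31.3575, (K−S)⁺=47.4525, hold=46.2289 ⇒ V=47.4525 exercise | (k=8,j=2): S=44.6488, (K−S)⁺=34.1612, hold=32.9376 ⇒ V=34.1612 exercise | (k=8,j=3): S=63.5736, (K−S)⁺=15.2364, hold=14.0128 ⇒ V=15.2364 exercise | (k=8,j=4): S=90.5200, (K−S)⁺=0.0000, hold=1.4513 ⇒ V=1.4513 continue | (k=8,j=5): S=128.8879, (K−S)⁺=0.0000, hold=0.0000 ⇒ V=0.0000 continue | (k=8,j=6): S=183.5185, (K−S)⁺=0.0000, hold=0.0000 ⇒ V=0.0000 continue | (k=8,j=7): S=261.3048, (K−S)⁺=0.0000, hold=0.0000 ⇒ V=0.0000 continue | (k=8,j=8): S=372.0617, (K−S)⁺=0.0000, hold=0.0000 ⇒ V=0.0000 continue  boundary S*=63.5736
step 7: (k=7,j=0): S=26.2789, (K−S)⁺=52.5311, hold=51.3074 ⇒ V=52.5311 exercise | (k=7,j=1): S=37.4176, (K−S)⁺=41.3924, hold=40.1688 ⇒ V=41.3924 exercise | (k=7,j=2): S=53.2774, (K−S)⁺=25.5326, hold=24.3090 ⇒ V=25.5326 exercise | (k=7,j=3): S=75.8596, (K−S)⁺=2.9504, hold=8.2096 ⇒ V=8.2096 continue | (k=7,j=4): S=108.0136, (K−S)⁺=0.0000, hold=0.7139 ⇒ V=0.7139 continue | (k=7,j=5): S=153.7963, (K−S)⁺=0.0000, hold=0.0000 ⇒ V=0.0000 continue | (k=7,j=6): S=218.9846, (K−S)⁺=0.0000, hold=0.0000 ⇒ V=0.0000 continue | (k=7,j=7): S=311.8036, (K−S)⁺=0.0000, hold=0.0000 ⇒ V=0.0000 continue  boundary S*=53.2774
step 6: (k=6,j=0): S=31.3575, (K−S)⁺=47.4525, hold=46.2289 ⇒ V=47.4525 exercise | (k=6,j=1): S=44.6488, (K−S)⁺=34.1612, hold=32.9376 ⇒ V=34.1612 exercise | (k=6,j=2): S=63.5736, (K−S)⁺=15.2364, hold=16.6033 ⇒ V=16.6033 continue | (k=6,j=3): S=90.5200, (K−S)⁺=0.0000, hold=4.3900 ⇒ V=4.3900 continue | (k=6,j=4): S=128.8879, (K−S)⁺=0.0000, hold=0.3512 ⇒ V=0.3512 continue | (k=6,j=5): S=183.5185, (K−S)⁺=0.0000, hold=0.0000 ⇒ V=0.0000 continue | (k=6,j=6): S=261.3048, (K−S)⁺=0.0000, hold=0.0000 ⇒ V=0.0000 continue  boundary S*=44.6488
step 5: (k=5,j=0): S=37.4176, (K−S)⁺=41.3924, hold=40.1688 ⇒ V=41.3924 exercise | (k=5,j=1): S=53.2774, (K−S)⁺=25.5326, hold=24.9823 ⇒ V=25.5326 exercise | (k=5,j=2): S=75.8596, (K−S)⁺=2.9504, hold=10.3296 ⇒ V=10.3296 continue | (k=5,j=3): S=108.0136, (K−S)⁺=0.0000, hold=2.3324 ⇒ V=2.3324 continue | (k=5,j=4): S=153.7963, (K−S)⁺=0.0000, hold=0.1727 ⇒ V=0.1727 continue | (k=5,j=5): S=218.9846, (K−S)⁺=0.0000, hold=0.0000 ⇒ V=0.0000 continue  boundary S*=53.2774
step 4: (k=4,j=0): S=44.6488, (K−S)⁺=34.1612, hold=32.9376 ⇒ V=34.1612 exercise | (k=4,j=1): S=63.5736, (K−S)⁺=15.2364, hold=17.6476 ⇒ V=17.6476 continue | (k=4,j=2): S=90.5200, (K−S)⁺=0.0000, hold=6.2300 ⇒ V=6.2300 continue | (k=4,j=3): S=128.8879, (K−S)⁺=0.0000, hold=1.2324 ⇒ V=1.2324 continue | (k=4,j=4): S=183.5185, (K−S)⁺=0.0000, hold=0.0850 ⇒ V=0.0850 continue  boundary S*=44.6488
step 3: (k=3,j=0): S=53.2774, (K−S)⁺=25.5326, hold=25.4966 ⇒ V=25.5326 exercise | (k=3,j=1): S=75.8596, (K−S)⁺=2.9504, hold=11.7496 ⇒ V=11.7496 continue | (k=3,j=2): S=108.0136, (K−S)⁺=0.0000, hold=3.6716 ⇒ V=3.6716 continue | (k=3,j=3): S=153.7963, (K−S)⁺=0.0000, hold=0.6481 ⇒ V=0.6481 continue  boundary S*=53.2774
step 2: (k=2,j=0): S=63.5736, (K−S)⁺=15.2364, hold=18.3470 ⇒ V=18.3470 continue | (k=2,j=1): S=90.5200, (K−S)⁺=0.0000, hold=7.5881 ⇒ V=7.5881 continue | (k=2,j=2): S=128.8879, (K−S)⁺=0.0000, hold=2.1253 ⇒ V=2.1253 continue  boundary S*=-
step 1: (k=1,j=0): S=75.8596, (K−S)⁺=2.9504, hold=12.7626 ⇒ V=12.7626 continue | (k=1,j=1): S=108.0136, (K−S)⁺=0.0000, hold=4.7795 ⇒ V=4.7795 continue  boundary S*=-
step 0: (k=0,j=0): S=90.5200, (K−S)⁺=0.0000, hold=8.6322 ⇒ V=8.6322 continue  boundary S*=-

price = 8.6322
boundary = - - - 53.2774 44.6488 53.2774 44.6488 53.2774 63.5736
tree:
8.6322
12.7626 4.7795
18.3470 7.5881 2.1253
25.5326 11.7496 3.6716 0.6481
34.1612 17.6476 6.2300 1.2324 0.0850
41.3924 25.5326 10.3296 2.3324 0.1727 0.0000
47.4525 34.1612 16.6033 4.3900 0.3512 0.0000 0.0000
52.5311 41.3924 25.5326 8.2096 0.7139 0.0000 0.0000 0.0000
56.7871 47.4525 34.1612 15.2364 1.4513 0.0000 0.0000 0.0000 0.0000
60.3539 52.5311 41.3924 25.5326 2.9504 0.0000 0.0000 0.0000 0.0000 0.0000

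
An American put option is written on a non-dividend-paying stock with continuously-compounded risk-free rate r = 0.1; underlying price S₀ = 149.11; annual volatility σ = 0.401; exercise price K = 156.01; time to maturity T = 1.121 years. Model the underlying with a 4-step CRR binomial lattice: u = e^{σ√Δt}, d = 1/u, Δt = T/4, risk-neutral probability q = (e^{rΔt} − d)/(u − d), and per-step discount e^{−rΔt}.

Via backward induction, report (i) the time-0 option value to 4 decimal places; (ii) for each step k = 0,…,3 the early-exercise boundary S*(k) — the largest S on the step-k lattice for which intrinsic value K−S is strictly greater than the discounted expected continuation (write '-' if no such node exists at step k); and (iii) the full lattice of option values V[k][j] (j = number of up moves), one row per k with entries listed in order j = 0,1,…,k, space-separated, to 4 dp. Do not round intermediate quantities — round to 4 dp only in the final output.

Δt=0.28025, u=1.23650, d=0.80874, q=0.51357, disc=e^(-rΔt)=0.97236
k=4 terminal: V=max(K-S,0) → 92.2231 58.4843 6.9000 0.0000 0.0000
k=3: j=0 S=78.8725 intr=77.1375 cont=72.8260 V=77.1375[EX]; j=1 S=120.5905 intr=35.4195 cont=31.1080 V=35.4195[EX]; j=2 S=184.3744 intr=0.0000 cont=3.2636 V=3.2636[hold]; j=3 S=281.8954 intr=0.0000 cont=0.0000 V=0.0000[hold]  S*(3)=120.5905
k=2: j=0 S=97.5257 intr=58.4843 cont=54.1728 V=58.4843[EX]; j=1 S=149.1100 intr=6.9000 cont=18.3828 V=18.3828[hold]; j=2 S=227.9787 intr=0.0000 cont=1.5437 V=1.5437[hold]  S*(2)=97.5257
k=1: j=0 S=120.5905 intr=35.4195 cont=36.8423 V=36.8423[hold]; j=1 S=184.3744 intr=0.0000 cont=9.4657 V=9.4657[hold]  S*(1)=-
k=0: j=0 S=149.1100 intr=6.9000 cont=22.1529 V=22.1529[hold]  S*(0)=-

price = 22.1529
boundary = - - 97.5257 120.5905
tree:
22.1529
36.8423 9.4657
58.4843 18.3828 1.5437
77.1375 35.4195 3.2636 0.0000
92.2231 58.4843 6.9000 0.0000 0.0000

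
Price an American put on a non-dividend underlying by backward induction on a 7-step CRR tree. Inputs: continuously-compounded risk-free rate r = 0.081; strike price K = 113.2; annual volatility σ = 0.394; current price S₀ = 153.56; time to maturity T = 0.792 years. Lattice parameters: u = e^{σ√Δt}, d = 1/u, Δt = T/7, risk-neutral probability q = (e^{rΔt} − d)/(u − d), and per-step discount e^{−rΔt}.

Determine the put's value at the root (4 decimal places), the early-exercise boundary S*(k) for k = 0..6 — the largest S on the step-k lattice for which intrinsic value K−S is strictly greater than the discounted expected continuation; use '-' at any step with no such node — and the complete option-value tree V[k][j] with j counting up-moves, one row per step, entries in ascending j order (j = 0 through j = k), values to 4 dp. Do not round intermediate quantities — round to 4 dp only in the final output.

Δt=0.11314, u=1.14171, d=0.87588, q=0.50155, disc=e^(-rΔt)=0.99088
k=7 terminal: V=max(K-S,0) → 52.4729 34.0418 10.0169 0.0000 0.0000 0.0000 0.0000 0.0000
k=6: j=0 S=69.3329 intr=43.8671 cont=42.8344 V=43.8671[EX]; j=1 S=90.3758 intr=22.8242 cont=21.7915 V=22.8242[EX]; j=2 S=117.8054 intr=0.0000 cont=4.9474 V=4.9474[hold]; j=3 S=153.5600 intr=0.0000 cont=0.0000 V=0.0000[hold]; j=4 S=200.1663 intr=0.0000 cont=0.0000 V=0.0000[hold]; j=5 S=260.9180 intr=0.0000 cont=0.0000 V=0.0000[hold]; j=6 S=340.1080 intr=0.0000 cont=0.0000 V=0.0000[hold]  S*(6)=90.3758
k=5: j=0 S=79.1582 intr=34.0418 cont=33.0091 V=34.0418[EX]; j=1 S=103.1831 intr=10.0169 cont=13.7316 V=13.7316[hold]; j=2 S=134.4998 intr=0.0000 cont=2.4435 V=2.4435[hold]; j=3 S=175.3213 intr=0.0000 cont=0.0000 V=0.0000[hold]; j=4 S=228.5322 intr=0.0000 cont=0.0000 V=0.0000[hold]; j=5 S=297.8931 intr=0.0000 cont=0.0000 V=0.0000[hold]  S*(5)=79.1582
k=4: j=0 S=90.3758 intr=22.8242 cont=23.6376 V=23.6376[hold]; j=1 S=117.8054 intr=0.0000 cont=7.9965 V=7.9965[hold]; j=2 S=153.5600 intr=0.0000 cont=1.2069 V=1.2069[hold]; j=3 S=200.1663 intr=0.0000 cont=0.0000 V=0.0000[hold]; j=4 S=260.9180 intr=0.0000 cont=0.0000 V=0.0000[hold]  S*(4)=-
k=3: j=0 S=103.1831 intr=10.0169 cont=15.6487 V=15.6487[hold]; j=1 S=134.4998 intr=0.0000 cont=4.5493 V=4.5493[hold]; j=2 S=175.3213 intr=0.0000 cont=0.5961 V=0.5961[hold]; j=3 S=228.5322 intr=0.0000 cont=0.0000 V=0.0000[hold]  S*(3)=-
k=2: j=0 S=117.8054 intr=0.0000 cont=9.9898 V=9.9898[hold]; j=1 S=153.5600 intr=0.0000 cont=2.5431 V=2.5431[hold]; j=2 S=200.1663 intr=0.0000 cont=0.2944 V=0.2944[hold]  S*(2)=-
k=1: j=0 S=134.4998 intr=0.0000 cont=6.1979 V=6.1979[hold]; j=1 S=175.3213 intr=0.0000 cont=1.4024 V=1.4024[hold]  S*(1)=-
k=0: j=0 S=153.5600 intr=0.0000 cont=3.7581 V=3.7581[hold]  S*(0)=-

price = 3.7581
boundary = - - - - - 79.1582 90.3758
tree:
3.7581
6.1979 1.4024
9.9898 2.5431 0.2944
15.6487 4.5493 0.5961 0.0000
23.6376 7.9965 1.2069 0.0000 0.0000
34.0418 13.7316 2.4435 0.0000 0.0000 0.0000
43.8671 22.8242 4.9474 0.0000 0.0000 0.0000 0.0000
52.4729 34.0418 10.0169 0.0000 0.0000 0.0000 0.0000 0.0000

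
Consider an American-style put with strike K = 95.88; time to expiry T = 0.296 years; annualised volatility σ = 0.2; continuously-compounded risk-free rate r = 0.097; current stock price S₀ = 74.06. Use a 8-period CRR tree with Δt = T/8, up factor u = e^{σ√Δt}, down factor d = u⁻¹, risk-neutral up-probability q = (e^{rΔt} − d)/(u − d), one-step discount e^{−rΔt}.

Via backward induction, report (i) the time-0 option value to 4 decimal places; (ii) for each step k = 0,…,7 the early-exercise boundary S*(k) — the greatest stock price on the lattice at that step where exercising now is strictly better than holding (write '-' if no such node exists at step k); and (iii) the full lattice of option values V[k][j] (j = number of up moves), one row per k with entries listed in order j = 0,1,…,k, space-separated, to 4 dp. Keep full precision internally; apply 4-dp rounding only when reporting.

price = 21.8200
boundary = 74.0600 76.9647 79.9832 83.1202 86.3802 83.1202 86.3802 89.7681
tree:
21.8200
24.6150 18.9153
27.3046 21.8200 15.8968
29.8926 24.6150 18.9153 12.7598
32.3830 27.3046 21.8200 15.8968 9.4998
34.7794 29.8926 24.6150 18.9153 12.7598 6.2327
37.0853 32.3830 27.3046 21.8200 15.8968 9.4998 3.4587
39.3043 34.7794 29.8926 24.6150 18.9153 12.7598 6.1119 1.1952
41.4394 37.0853 32.3830 27.3046 21.8200 15.8968 9.4998 2.5912 0.0000

Δt=0.03700, u=1.03922, d=0.96226, q=0.53710, disc=e^(-rΔt)=0.99642
k=8 terminal: V=max(K-S,0) → 41.4394 37.0853 32.3830 27.3046 21.8200 15.8968 9.4998 2.5912 0.0000
k=7: j=0 S=56.5757 intr=39.3043 cont=38.9608 V=39.3043[EX]; j=1 S=61.1006 intr=34.7794 cont=34.4359 V=34.7794[EX]; j=2 S=65.9874 intr=29.8926 cont=29.5491 V=29.8926[EX]; j=3 S=71.2650 intr=24.6150 cont=24.2715 V=24.6150[EX]; j=4 S=76.9647 intr=18.9153 cont=18.5718 V=18.9153[EX]; j=5 S=83.1202 intr=12.7598 cont=12.4163 V=12.7598[EX]; j=6 S=89.7681 intr=6.1119 cont=5.7684 V=6.1119[EX]; j=7 S=96.9476 intr=0.0000 cont=1.1952 V=1.1952[hold]  S*(7)=89.7681
k=6: j=0 S=58.7947 intr=37.0853 cont=36.7418 V=37.0853[EX]; j=1 S=63.4970 intr=32.3830 cont=32.0395 V=32.3830[EX]; j=2 S=68.5754 intr=27.3046 cont=26.9611 V=27.3046[EX]; j=3 S=74.0600 intr=21.8200 cont=21.4765 V=21.8200[EX]; j=4 S=79.9832 intr=15.8968 cont=15.5533 V=15.8968[EX]; j=5 S=86.3802 intr=9.4998 cont=9.1563 V=9.4998[EX]; j=6 S=93.2888 intr=2.5912 cont=3.4587 V=3.4587[hold]  S*(6)=86.3802
k=5: j=0 S=61.1006 intr=34.7794 cont=34.4359 V=34.7794[EX]; j=1 S=65.9874 intr=29.8926 cont=29.5491 V=29.8926[EX]; j=2 S=71.2650 intr=24.6150 cont=24.2715 V=24.6150[EX]; j=3 S=76.9647 intr=18.9153 cont=18.5718 V=18.9153[EX]; j=4 S=83.1202 intr=12.7598 cont=12.4163 V=12.7598[EX]; j=5 S=89.7681 intr=6.1119 cont=6.2327 V=6.2327[hold]  S*(5)=83.1202
k=4: j=0 S=63.4970 intr=32.3830 cont=32.0395 V=32.3830[EX]; j=1 S=68.5754 intr=27.3046 cont=26.9611 V=27.3046[EX]; j=2 S=74.0600 intr=21.8200 cont=21.4765 V=21.8200[EX]; j=3 S=79.9832 intr=15.8968 cont=15.5533 V=15.8968[EX]; j=4 S=86.3802 intr=9.4998 cont=9.2209 V=9.4998[EX]  S*(4)=86.3802
k=3: j=0 S=65.9874 intr=29.8926 cont=29.5491 V=29.8926[EX]; j=1 S=71.2650 intr=24.6150 cont=24.2715 V=24.6150[EX]; j=2 S=76.9647 intr=18.9153 cont=18.5718 V=18.9153[EX]; j=3 S=83.1202 intr=12.7598 cont=12.4163 V=12.7598[EX]  S*(3)=83.1202
k=2: j=0 S=68.5754 intr=27.3046 cont=26.9611 V=27.3046[EX]; j=1 S=74.0600 intr=21.8200 cont=21.4765 V=21.8200[EX]; j=2 S=79.9832 intr=15.8968 cont=15.5533 V=15.8968[EX]  S*(2)=79.9832
k=1: j=0 S=71.2650 intr=24.6150 cont=24.2715 V=24.6150[EX]; j=1 S=76.9647 intr=18.9153 cont=18.5718 V=18.9153[EX]  S*(1)=76.9647
k=0: j=0 S=74.0600 intr=21.8200 cont=21.4765 V=21.8200[EX]  S*(0)=74.0600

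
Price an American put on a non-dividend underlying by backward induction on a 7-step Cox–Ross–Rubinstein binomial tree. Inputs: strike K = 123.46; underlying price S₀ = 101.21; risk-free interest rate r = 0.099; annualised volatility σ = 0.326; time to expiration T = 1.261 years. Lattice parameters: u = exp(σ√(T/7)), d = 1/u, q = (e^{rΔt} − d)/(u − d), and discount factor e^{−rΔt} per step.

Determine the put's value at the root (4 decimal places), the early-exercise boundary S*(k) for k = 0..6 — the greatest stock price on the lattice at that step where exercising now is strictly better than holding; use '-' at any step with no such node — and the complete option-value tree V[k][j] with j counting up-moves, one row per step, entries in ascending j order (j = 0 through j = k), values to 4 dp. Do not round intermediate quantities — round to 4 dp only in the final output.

params: Δt=0.18014 u=1.14839 d=0.87078 q=0.53028 e^(-rΔt)=0.98232
t_7 payoffs: 85.0375 72.7880 56.6333 35.3283 7.2310 0.0000 0.0000 0.0000
t_6: node(6,0) S=44.1242 payoff=79.3358 vs cont=77.1535 → 79.3358 [stop]  node(6,1) S=58.1914 payoff=65.2686 vs cont=63.0863 → 65.2686 [stop]  node(6,2) S=76.7434 payoff=46.7166 vs cont=44.5343 → 46.7166 [stop]  node(6,3) S=101.2100 payoff=22.2500 vs cont=20.0677 → 22.2500 [stop]  node(6,4) S=133.4768 payoff=0.0000 vs cont=3.3365 → 3.3365 [wait]  node(6,5) S=176.0305 payoff=0.0000 vs cont=0.0000 → 0.0000 [wait]  node(6,6) S=232.1508 payoff=0.0000 vs cont=0.0000 → 0.0000 [wait]  ⇒ S*(6)=101.2100
t_5: node(5,0) S=50.6720 payoff=72.7880 vs cont=70.6058 → 72.7880 [stop]  node(5,1) S=66.8267 payoff=56.6333 vs cont=54.4510 → 56.6333 [stop]  node(5,2) S=88.1317 payoff=35.3283 vs cont=33.1460 → 35.3283 [stop]  node(5,3) S=116.2290 payoff=7.2310 vs cont=12.0045 → 12.0045 [wait]  node(5,4) S=153.2840 payoff=0.0000 vs cont=1.5395 → 1.5395 [wait]  node(5,5) S=202.1525 payoff=0.0000 vs cont=0.0000 → 0.0000 [wait]  ⇒ S*(5)=88.1317
t_4: node(4,0) S=58.1914 payoff=65.2686 vs cont=63.0863 → 65.2686 [stop]  node(4,1) S=76.7434 payoff=46.7166 vs cont=44.5343 → 46.7166 [stop]  node(4,2) S=101.2100 payoff=22.2500 vs cont=22.5543 → 22.5543 [wait]  node(4,3) S=133.4768 payoff=0.0000 vs cont=6.3410 → 6.3410 [wait]  node(4,4) S=176.0305 payoff=0.0000 vs cont=0.7104 → 0.7104 [wait]  ⇒ S*(4)=76.7434
t_3: node(3,0) S=66.8267 payoff=56.6333 vs cont=54.4510 → 56.6333 [stop]  node(3,1) S=88.1317 payoff=35.3283 vs cont=33.3045 → 35.3283 [stop]  node(3,2) S=116.2290 payoff=7.2310 vs cont=13.7100 → 13.7100 [wait]  node(3,3) S=153.2840 payoff=0.0000 vs cont=3.2959 → 3.2959 [wait]  ⇒ S*(3)=88.1317
t_2: node(2,0) S=76.7434 payoff=46.7166 vs cont=44.5343 → 46.7166 [stop]  node(2,1) S=101.2100 payoff=22.2500 vs cont=23.4427 → 23.4427 [wait]  node(2,2) S=133.4768 payoff=0.0000 vs cont=8.0429 → 8.0429 [wait]  ⇒ S*(2)=76.7434
t_1: node(1,0) S=88.1317 payoff=35.3283 vs cont=33.7673 → 35.3283 [stop]  node(1,1) S=116.2290 payoff=7.2310 vs cont=15.0064 → 15.0064 [wait]  ⇒ S*(1)=88.1317
t_0: node(0,0) S=101.2100 payoff=22.2500 vs cont=24.1180 → 24.1180 [wait]  ⇒ S*(0)=-

price = 24.1180
boundary = - 88.1317 76.7434 88.1317 76.7434 88.1317 101.2100
tree:
24.1180
35.3283 15.0064
46.7166 23.4427 8.0429
56.6333 35.3283 13.7100 3.2959
65.2686 46.7166 22.5543 6.3410 0.7104
72.7880 56.6333 35.3283 12.0045 1.5395 0.0000
79.3358 65.2686 46.7166 22.2500 3.3365 0.0000 0.0000
85.0375 72.7880 56.6333 35.3283 7.2310 0.0000 0.0000 0.0000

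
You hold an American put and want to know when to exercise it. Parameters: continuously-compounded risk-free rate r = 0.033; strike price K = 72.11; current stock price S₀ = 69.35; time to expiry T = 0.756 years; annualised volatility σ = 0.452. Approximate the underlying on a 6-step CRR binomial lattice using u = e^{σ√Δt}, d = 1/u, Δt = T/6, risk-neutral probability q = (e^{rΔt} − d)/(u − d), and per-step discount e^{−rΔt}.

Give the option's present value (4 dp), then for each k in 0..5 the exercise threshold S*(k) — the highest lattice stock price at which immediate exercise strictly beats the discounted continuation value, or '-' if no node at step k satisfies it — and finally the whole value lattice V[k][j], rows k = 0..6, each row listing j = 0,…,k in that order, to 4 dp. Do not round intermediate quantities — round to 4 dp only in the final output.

price = 11.6113
boundary = - - - 42.8555 50.3137 59.0699
tree:
11.6113
16.4253 6.3481
22.4134 9.8956 2.4499
29.2545 14.9859 4.3092 0.3992
35.6072 21.7963 7.5271 0.7605 0.0000
41.0181 29.2545 13.0401 1.4487 0.0000 0.0000
45.6270 35.6072 21.7963 2.7600 0.0000 0.0000 0.0000

Δt=0.12600  u=1.17403  d=0.85177  q=0.47290  discount=0.99585
step 6 (expiry): payoffs max(K−S,0) = 45.6270 35.6072 21.7963 2.7600 0.0000 0.0000 0.0000
step 5: (k=5,j=0): S=31.0919, (K−S)⁺=41.0181, hold=40.7189 ⇒ V=41.0181 exercise | (k=5,j=1): S=42.8555, (K−S)⁺=29.2545, hold=28.9553 ⇒ V=29.2545 exercise | (k=5,j=2): S=59.0699, (K−S)⁺=13.0401, hold=12.7409 ⇒ V=13.0401 exercise | (k=5,j=3): S=81.4191, (K−S)⁺=0.0000, hold=1.4487 ⇒ V=1.4487 continue | (k=5,j=4): S=112.2242, (K−S)⁺=0.0000, hold=0.0000 ⇒ V=0.0000 continue | (k=5,j=5): S=154.6843, (K−S)⁺=0.0000, hold=0.0000 ⇒ V=0.0000 continue  boundary S*=59.0699
step 4: (k=4,j=0): S=36.5028, (K−S)⁺=35.6072, hold=35.3080 ⇒ V=35.6072 exercise | (k=4,j=1): S=50.3137, (K−S)⁺=21.7963, hold=21.4971 ⇒ V=21.7963 exercise | (k=4,j=2): S=69.3500, (K−S)⁺=2.7600, hold=7.5271 ⇒ V=7.5271 continue | (k=4,j=3): S=95.5887, (K−S)⁺=0.0000, hold=0.7605 ⇒ V=0.7605 continue | (k=4,j=4): S=131.7548, (K−S)⁺=0.0000, hold=0.0000 ⇒ V=0.0000 continue  boundary S*=50.3137
step 3: (k=3,j=0): S=42.8555, (K−S)⁺=29.2545, hold=28.9553 ⇒ V=29.2545 exercise | (k=3,j=1): S=59.0699, (K−S)⁺=13.0401, hold=14.9859 ⇒ V=14.9859 continue | (k=3,j=2): S=81.4191, (K−S)⁺=0.0000, hold=4.3092 ⇒ V=4.3092 continue | (k=3,j=3): S=112.2242, (K−S)⁺=0.0000, hold=0.3992 ⇒ V=0.3992 continue  boundary S*=42.8555
step 2: (k=2,j=0): S=50.3137, (K−S)⁺=21.7963, hold=22.4134 ⇒ V=22.4134 continue | (k=2,j=1): S=69.3500, (K−S)⁺=2.7600, hold=9.8956 ⇒ V=9.8956 continue | (k=2,j=2): S=95.5887, (K−S)⁺=0.0000, hold=2.4499 ⇒ V=2.4499 continue  boundary S*=-
step 1: (k=1,j=0): S=59.0699, (K−S)⁺=13.0401, hold=16.4253 ⇒ V=16.4253 continue | (k=1,j=1): S=81.4191, (K−S)⁺=0.0000, hold=6.3481 ⇒ V=6.3481 continue  boundary S*=-
step 0: (k=0,j=0): S=69.3500, (K−S)⁺=2.7600, hold=11.6113 ⇒ V=11.6113 continue  boundary S*=-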